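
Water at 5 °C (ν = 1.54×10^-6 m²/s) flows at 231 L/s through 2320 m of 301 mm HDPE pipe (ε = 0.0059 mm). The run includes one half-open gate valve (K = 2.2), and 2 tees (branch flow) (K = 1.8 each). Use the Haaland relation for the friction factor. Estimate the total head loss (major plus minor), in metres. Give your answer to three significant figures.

H_L ≈ 56.1 m

V = 4Q/(πD²) = 3.246 m/s; V²/2g = 0.5371 m
Re = 6.35×10^5, ε/D = 1.96×10^-5 → f = 0.01280 (Haaland)
Major: h_f = f(L/D)·V²/2g = 0.01280·7708·0.5371 = 52.97 m
Minor: ΣK = 5.80; h_m = ΣK·V²/2g = 3.115 m
Total H_L = 52.97 + 3.115 = 56.09 m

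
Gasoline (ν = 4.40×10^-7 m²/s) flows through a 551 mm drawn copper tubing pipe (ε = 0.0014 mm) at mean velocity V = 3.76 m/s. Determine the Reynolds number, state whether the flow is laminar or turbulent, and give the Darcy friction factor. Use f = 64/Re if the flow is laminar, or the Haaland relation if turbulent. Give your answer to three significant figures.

Re ≈ 4.71×10^6; turbulent; f ≈ 0.00920

Re = VD/ν = 3.760·0.551/4.40×10^-7 = 4.71×10^6
Re > 4000 → turbulent; ε/D = 2.54×10^-6
Haaland: f = 0.009196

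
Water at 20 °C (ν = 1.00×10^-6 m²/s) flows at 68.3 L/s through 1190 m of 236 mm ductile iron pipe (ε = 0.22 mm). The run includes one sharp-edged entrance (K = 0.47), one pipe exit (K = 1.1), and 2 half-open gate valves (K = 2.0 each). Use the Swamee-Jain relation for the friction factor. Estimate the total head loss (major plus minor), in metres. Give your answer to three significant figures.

H_L ≈ 13.4 m

V = 4Q/(πD²) = 1.561 m/s; V²/2g = 0.1243 m
Re = 3.68×10^5, ε/D = 9.32×10^-4 → f = 0.02028 (Swamee-Jain)
Major: h_f = f(L/D)·V²/2g = 0.02028·5042·0.1243 = 12.70 m
Minor: ΣK = 5.57; h_m = ΣK·V²/2g = 0.6921 m
Total H_L = 12.70 + 0.6921 = 13.40 m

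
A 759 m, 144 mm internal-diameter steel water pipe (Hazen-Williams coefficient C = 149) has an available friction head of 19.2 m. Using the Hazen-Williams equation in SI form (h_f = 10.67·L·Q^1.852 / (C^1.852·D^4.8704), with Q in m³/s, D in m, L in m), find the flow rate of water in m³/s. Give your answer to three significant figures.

Q ≈ 0.0349 m³/s

Rearranging: Q = [h_f·C^1.852·D^4.8704 / (10.67·L)]^(1/1.852)
Q = [19.2·149^1.852·0.144^4.8704 / (10.67·759)]^0.540 = 0.03487 m³/s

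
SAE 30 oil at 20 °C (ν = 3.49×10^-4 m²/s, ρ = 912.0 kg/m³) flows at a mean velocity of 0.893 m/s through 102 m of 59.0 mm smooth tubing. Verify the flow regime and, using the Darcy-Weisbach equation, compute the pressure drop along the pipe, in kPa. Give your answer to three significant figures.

Re = VD/ν = 0.893·0.05900/3.49×10^-4 = 151 → laminar (Re < 2300)
f = 64/Re = 0.4239
h_f = f(L/D)V²/(2g) = 0.4239·(102/0.05900)·0.893²/(2·9.81) = 29.79 m
Δp = ρg·h_f = 912.0·9.81·29.79 = 266.5 kPa

Δp ≈ 267 kPa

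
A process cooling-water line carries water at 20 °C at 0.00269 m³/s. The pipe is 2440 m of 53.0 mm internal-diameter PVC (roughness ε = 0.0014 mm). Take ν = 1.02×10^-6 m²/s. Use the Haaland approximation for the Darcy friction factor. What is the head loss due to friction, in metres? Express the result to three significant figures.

V = 4Q/(πD²) = 4·0.00269/(π·0.0530²) = 1.219 m/s
Re = VD/ν = 1.219·0.0530/1.02×10^-6 = 6.34×10^4 → turbulent
ε/D = 0.0014/53.0 = 2.64×10^-5
Haaland: f = 0.01973
h_f = f(L/D)V²/(2g) = 0.01973·(2440/0.0530)·1.219²/(2·9.81) = 68.82 m

h_f ≈ 68.8 m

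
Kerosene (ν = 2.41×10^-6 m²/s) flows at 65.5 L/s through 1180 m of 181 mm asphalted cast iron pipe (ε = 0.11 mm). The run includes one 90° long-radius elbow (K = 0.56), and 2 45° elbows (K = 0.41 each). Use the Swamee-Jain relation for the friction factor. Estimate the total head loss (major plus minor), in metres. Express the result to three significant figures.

V = 4Q/(πD²) = 2.546 m/s; V²/2g = 0.3303 m
Re = 1.91×10^5, ε/D = 6.08×10^-4 → f = 0.01955 (Swamee-Jain)
Major: h_f = f(L/D)·V²/2g = 0.01955·6519·0.3303 = 42.10 m
Minor: ΣK = 1.38; h_m = ΣK·V²/2g = 0.4558 m
Total H_L = 42.10 + 0.4558 = 42.55 m

H_L ≈ 42.6 m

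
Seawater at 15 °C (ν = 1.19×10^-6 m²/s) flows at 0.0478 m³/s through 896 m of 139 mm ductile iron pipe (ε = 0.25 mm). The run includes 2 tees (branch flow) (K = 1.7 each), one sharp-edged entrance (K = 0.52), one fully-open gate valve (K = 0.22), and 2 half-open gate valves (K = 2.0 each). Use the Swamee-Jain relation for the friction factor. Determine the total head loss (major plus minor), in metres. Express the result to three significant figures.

H_L ≈ 80.5 m

V = 4Q/(πD²) = 3.150 m/s; V²/2g = 0.5057 m
Re = 3.68×10^5, ε/D = 0.00180 → f = 0.02344 (Swamee-Jain)
Major: h_f = f(L/D)·V²/2g = 0.02344·6446·0.5057 = 76.42 m
Minor: ΣK = 8.14; h_m = ΣK·V²/2g = 4.117 m
Total H_L = 76.42 + 4.117 = 80.53 m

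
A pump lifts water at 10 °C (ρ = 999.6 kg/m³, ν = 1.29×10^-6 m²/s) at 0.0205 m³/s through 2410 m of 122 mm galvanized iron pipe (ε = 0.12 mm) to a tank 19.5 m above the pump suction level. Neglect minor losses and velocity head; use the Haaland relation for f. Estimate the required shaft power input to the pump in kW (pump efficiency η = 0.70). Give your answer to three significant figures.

P_shaft ≈ 24.3 kW

V = 4Q/(πD²) = 1.754 m/s; Re = 1.66×10^5; ε/D = 9.84×10^-4; f = 0.02108
h_f = f(L/D)V²/2g = 65.27 m
Total head H = z + h_f = 19.5 + 65.27 = 84.77 m
P_hyd = ρgQH = 999.6·9.81·0.0205·84.77 = 17.04 kW
P_shaft = P_hyd/η = 17.04/0.70 = 24.34 kW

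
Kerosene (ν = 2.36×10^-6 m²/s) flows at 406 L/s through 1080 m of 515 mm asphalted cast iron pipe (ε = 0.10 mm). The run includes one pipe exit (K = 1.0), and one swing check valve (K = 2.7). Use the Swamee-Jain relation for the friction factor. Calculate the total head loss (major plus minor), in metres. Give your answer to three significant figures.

V = 4Q/(πD²) = 1.949 m/s; V²/2g = 0.1936 m
Re = 4.25×10^5, ε/D = 1.94×10^-4 → f = 0.01569 (Swamee-Jain)
Major: h_f = f(L/D)·V²/2g = 0.01569·2097·0.1936 = 6.369 m
Minor: ΣK = 3.70; h_m = ΣK·V²/2g = 0.7164 m
Total H_L = 6.369 + 0.7164 = 7.085 m

H_L ≈ 7.09 m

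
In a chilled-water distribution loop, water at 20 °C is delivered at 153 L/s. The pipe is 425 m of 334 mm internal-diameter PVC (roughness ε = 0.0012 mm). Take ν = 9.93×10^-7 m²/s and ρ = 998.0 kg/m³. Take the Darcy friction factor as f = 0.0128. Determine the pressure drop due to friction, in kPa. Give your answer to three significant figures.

Δp ≈ 24.8 kPa

V = 4Q/(πD²) = 4·0.153/(π·0.334²) = 1.746 m/s
h_f = f(L/D)V²/(2g) = 0.01280·(425/0.334)·1.746²/(2·9.81) = 2.531 m
Δp = ρg·h_f = 998.0·9.81·2.531 = 24.78 kPa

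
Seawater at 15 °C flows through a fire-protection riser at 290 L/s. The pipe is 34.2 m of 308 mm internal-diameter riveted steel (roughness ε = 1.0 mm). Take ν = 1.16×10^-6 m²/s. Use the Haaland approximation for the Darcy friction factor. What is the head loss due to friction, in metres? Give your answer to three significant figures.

h_f ≈ 2.31 m

V = 4Q/(πD²) = 4·0.290/(π·0.308²) = 3.892 m/s
Re = VD/ν = 3.892·0.308/1.16×10^-6 = 1.03×10^6 → turbulent
ε/D = 1.0/308 = 0.00325
Haaland: f = 0.02692
h_f = f(L/D)V²/(2g) = 0.02692·(34.2/0.308)·3.892²/(2·9.81) = 2.308 m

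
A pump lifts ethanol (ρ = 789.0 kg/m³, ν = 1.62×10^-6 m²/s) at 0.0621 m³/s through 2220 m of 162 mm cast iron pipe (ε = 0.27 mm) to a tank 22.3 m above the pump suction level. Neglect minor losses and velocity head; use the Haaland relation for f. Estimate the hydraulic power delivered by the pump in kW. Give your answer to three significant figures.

V = 4Q/(πD²) = 3.013 m/s; Re = 3.01×10^5; ε/D = 0.00167; f = 0.02297
h_f = f(L/D)V²/2g = 145.6 m
Total head H = z + h_f = 22.3 + 145.6 = 167.9 m
P_hyd = ρgQH = 789.0·9.81·0.0621·167.9 = 80.71 kW

P_hyd ≈ 80.7 kW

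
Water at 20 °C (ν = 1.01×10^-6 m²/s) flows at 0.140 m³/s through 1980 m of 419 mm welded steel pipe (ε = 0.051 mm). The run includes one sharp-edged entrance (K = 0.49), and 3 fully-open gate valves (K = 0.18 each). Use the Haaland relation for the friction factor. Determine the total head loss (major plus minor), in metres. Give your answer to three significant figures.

V = 4Q/(πD²) = 1.015 m/s; V²/2g = 0.05254 m
Re = 4.21×10^5, ε/D = 1.22×10^-4 → f = 0.01478 (Haaland)
Major: h_f = f(L/D)·V²/2g = 0.01478·4726·0.05254 = 3.670 m
Minor: ΣK = 1.03; h_m = ΣK·V²/2g = 0.05412 m
Total H_L = 3.670 + 0.05412 = 3.724 m

H_L ≈ 3.72 m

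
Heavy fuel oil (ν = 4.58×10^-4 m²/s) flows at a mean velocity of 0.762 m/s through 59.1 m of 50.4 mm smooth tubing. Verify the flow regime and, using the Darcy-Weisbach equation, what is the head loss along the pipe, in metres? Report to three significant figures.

h_f ≈ 26.5 m

Re = VD/ν = 0.762·0.05040/4.58×10^-4 = 83.9 → laminar (Re < 2300)
f = 64/Re = 0.7632
h_f = f(L/D)V²/(2g) = 0.7632·(59.1/0.05040)·0.762²/(2·9.81) = 26.49 m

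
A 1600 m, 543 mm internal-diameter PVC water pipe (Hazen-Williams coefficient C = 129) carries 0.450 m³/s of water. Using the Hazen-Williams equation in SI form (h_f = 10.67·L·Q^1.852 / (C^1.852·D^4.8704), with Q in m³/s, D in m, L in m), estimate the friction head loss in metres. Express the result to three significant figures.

h_f ≈ 9.39 m

h_f = 10.67·1600·0.450^1.852 / (129^1.852·0.543^4.8704) = 9.394 m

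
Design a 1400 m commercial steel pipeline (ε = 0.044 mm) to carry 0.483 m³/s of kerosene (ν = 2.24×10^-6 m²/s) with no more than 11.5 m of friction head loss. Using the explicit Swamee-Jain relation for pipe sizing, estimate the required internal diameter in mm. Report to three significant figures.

Swamee-Jain (Type III): D = 0.66·[ε^1.25·(LQ²/(gh_f))^4.75 + ν·Q^9.4·(L/(gh_f))^5.2]^0.04
LQ²/(gh_f) = 2.895; L/(gh_f) = 12.41
Term 1 = ε^1.25·(…)^4.75 = 5.59×10^-4; Term 2 = ν·Q^9.4·(…)^5.2 = 0.00117
D = 0.66·(5.59×10^-4 + 0.00117)^0.04 = 0.5117 m = 512 mm
Check: V = 2.35 m/s, Re = 5.37×10^5, f = 0.01418, h_f = 10.9 m ≈ 11.5 m ✓

D ≈ 512 mm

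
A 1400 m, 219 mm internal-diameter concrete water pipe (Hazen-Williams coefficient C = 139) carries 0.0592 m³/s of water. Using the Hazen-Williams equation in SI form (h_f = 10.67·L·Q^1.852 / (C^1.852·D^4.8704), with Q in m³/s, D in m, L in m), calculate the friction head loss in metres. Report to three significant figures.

h_f = 10.67·1400·0.0592^1.852 / (139^1.852·0.219^4.8704) = 13.93 m

h_f ≈ 13.9 m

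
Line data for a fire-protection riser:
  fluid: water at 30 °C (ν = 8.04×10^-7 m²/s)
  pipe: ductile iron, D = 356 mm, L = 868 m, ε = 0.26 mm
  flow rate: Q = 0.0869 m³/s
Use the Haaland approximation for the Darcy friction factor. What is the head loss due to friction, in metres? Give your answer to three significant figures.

h_f ≈ 1.81 m

V = 4Q/(πD²) = 4·0.0869/(π·0.356²) = 0.8730 m/s
Re = VD/ν = 0.8730·0.356/8.04×10^-7 = 3.87×10^5 → turbulent
ε/D = 0.26/356 = 7.30×10^-4
Haaland: f = 0.01908
h_f = f(L/D)V²/(2g) = 0.01908·(868/0.356)·0.8730²/(2·9.81) = 1.807 m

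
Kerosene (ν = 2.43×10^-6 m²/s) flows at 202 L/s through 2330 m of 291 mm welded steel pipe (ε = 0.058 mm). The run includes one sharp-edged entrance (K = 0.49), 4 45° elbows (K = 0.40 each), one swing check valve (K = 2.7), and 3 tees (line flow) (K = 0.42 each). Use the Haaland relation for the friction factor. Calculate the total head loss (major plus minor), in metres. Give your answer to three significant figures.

H_L ≈ 62.1 m

V = 4Q/(πD²) = 3.037 m/s; V²/2g = 0.4702 m
Re = 3.64×10^5, ε/D = 1.99×10^-4 → f = 0.01573 (Haaland)
Major: h_f = f(L/D)·V²/2g = 0.01573·8007·0.4702 = 59.23 m
Minor: ΣK = 6.05; h_m = ΣK·V²/2g = 2.845 m
Total H_L = 59.23 + 2.845 = 62.08 m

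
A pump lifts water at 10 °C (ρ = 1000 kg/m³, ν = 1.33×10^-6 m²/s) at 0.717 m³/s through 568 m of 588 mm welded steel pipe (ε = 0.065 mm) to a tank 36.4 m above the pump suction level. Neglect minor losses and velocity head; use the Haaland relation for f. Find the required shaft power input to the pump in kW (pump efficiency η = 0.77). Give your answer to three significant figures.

V = 4Q/(πD²) = 2.640 m/s; Re = 1.17×10^6; ε/D = 1.11×10^-4; f = 0.01333
h_f = f(L/D)V²/2g = 4.575 m
Total head H = z + h_f = 36.4 + 4.575 = 40.97 m
P_hyd = ρgQH = 1000·9.81·0.717·40.97 = 288.2 kW
P_shaft = P_hyd/η = 288.2/0.77 = 374.3 kW

P_shaft ≈ 374 kW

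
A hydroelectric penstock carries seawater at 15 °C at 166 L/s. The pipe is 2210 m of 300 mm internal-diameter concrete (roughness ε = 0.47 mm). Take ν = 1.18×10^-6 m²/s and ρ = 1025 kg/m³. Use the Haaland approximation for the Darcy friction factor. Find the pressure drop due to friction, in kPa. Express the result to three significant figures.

V = 4Q/(πD²) = 4·0.166/(π·0.300²) = 2.348 m/s
Re = VD/ν = 2.348·0.300/1.18×10^-6 = 5.97×10^5 → turbulent
ε/D = 0.47/300 = 0.00157
Haaland: f = 0.02234
h_f = f(L/D)V²/(2g) = 0.02234·(2210/0.300)·2.348²/(2·9.81) = 46.25 m
Δp = ρg·h_f = 1025·9.81·46.25 = 465.1 kPa

Δp ≈ 465 kPa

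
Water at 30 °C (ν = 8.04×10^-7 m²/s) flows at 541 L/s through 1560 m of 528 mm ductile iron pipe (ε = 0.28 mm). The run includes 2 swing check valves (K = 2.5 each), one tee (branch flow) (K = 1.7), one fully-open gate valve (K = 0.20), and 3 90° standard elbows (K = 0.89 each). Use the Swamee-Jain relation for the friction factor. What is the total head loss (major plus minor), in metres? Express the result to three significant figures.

V = 4Q/(πD²) = 2.471 m/s; V²/2g = 0.3112 m
Re = 1.62×10^6, ε/D = 5.30×10^-4 → f = 0.01730 (Swamee-Jain)
Major: h_f = f(L/D)·V²/2g = 0.01730·2955·0.3112 = 15.91 m
Minor: ΣK = 9.57; h_m = ΣK·V²/2g = 2.978 m
Total H_L = 15.91 + 2.978 = 18.89 m

H_L ≈ 18.9 m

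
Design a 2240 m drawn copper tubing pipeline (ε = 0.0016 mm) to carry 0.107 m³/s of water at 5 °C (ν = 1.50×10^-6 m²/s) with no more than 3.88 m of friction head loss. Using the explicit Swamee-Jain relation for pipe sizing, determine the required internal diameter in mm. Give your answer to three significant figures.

D ≈ 389 mm

Swamee-Jain (Type III): D = 0.66·[ε^1.25·(LQ²/(gh_f))^4.75 + ν·Q^9.4·(L/(gh_f))^5.2]^0.04
LQ²/(gh_f) = 0.6738; L/(gh_f) = 58.85
Term 1 = ε^1.25·(…)^4.75 = 8.72×10^-9; Term 2 = ν·Q^9.4·(…)^5.2 = 1.80×10^-6
D = 0.66·(8.72×10^-9 + 1.80×10^-6)^0.04 = 0.3889 m = 389 mm
Check: V = 0.901 m/s, Re = 2.34×10^5, f = 0.01511, h_f = 3.60 m ≈ 3.88 m ✓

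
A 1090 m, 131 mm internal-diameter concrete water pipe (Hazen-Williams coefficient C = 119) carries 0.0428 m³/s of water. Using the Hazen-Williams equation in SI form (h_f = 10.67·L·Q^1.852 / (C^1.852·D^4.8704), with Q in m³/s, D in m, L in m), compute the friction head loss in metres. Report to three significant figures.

h_f = 10.67·1090·0.0428^1.852 / (119^1.852·0.131^4.8704) = 96.91 m

h_f ≈ 96.9 m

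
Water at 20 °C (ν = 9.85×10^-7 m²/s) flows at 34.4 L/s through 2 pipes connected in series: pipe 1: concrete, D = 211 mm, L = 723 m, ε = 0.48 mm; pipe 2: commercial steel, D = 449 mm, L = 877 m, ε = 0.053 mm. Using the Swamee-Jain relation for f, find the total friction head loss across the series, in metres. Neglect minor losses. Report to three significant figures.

H ≈ 4.35 m

Pipe 1: V = 0.9838 m/s, Re = 2.11×10^5, ε/D = 0.00227, f = 0.02519, h_1 = f(L/D)V²/2g = 4.258 m
Pipe 2: V = 0.2173 m/s, Re = 9.90×10^4, ε/D = 1.18×10^-4, f = 0.01859, h_2 = f(L/D)V²/2g = 0.08734 m
Series → Q common, losses add: H = Σh = 4.346 m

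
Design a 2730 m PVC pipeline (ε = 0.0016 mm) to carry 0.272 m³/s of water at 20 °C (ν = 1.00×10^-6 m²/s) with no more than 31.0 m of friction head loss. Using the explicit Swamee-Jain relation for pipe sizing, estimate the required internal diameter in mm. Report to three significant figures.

D ≈ 368 mm

Swamee-Jain (Type III): D = 0.66·[ε^1.25·(LQ²/(gh_f))^4.75 + ν·Q^9.4·(L/(gh_f))^5.2]^0.04
LQ²/(gh_f) = 0.6642; L/(gh_f) = 8.977
Term 1 = ε^1.25·(…)^4.75 = 8.15×10^-9; Term 2 = ν·Q^9.4·(…)^5.2 = 4.38×10^-7
D = 0.66·(8.15×10^-9 + 4.38×10^-7)^0.04 = 0.3677 m = 368 mm
Check: V = 2.56 m/s, Re = 9.42×10^5, f = 0.01183, h_f = 29.4 m ≈ 31.0 m ✓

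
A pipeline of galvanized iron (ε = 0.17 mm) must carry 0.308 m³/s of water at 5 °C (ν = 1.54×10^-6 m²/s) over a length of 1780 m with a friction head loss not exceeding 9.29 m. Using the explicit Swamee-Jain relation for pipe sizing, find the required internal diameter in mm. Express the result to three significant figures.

D ≈ 486 mm

Swamee-Jain (Type III): D = 0.66·[ε^1.25·(LQ²/(gh_f))^4.75 + ν·Q^9.4·(L/(gh_f))^5.2]^0.04
LQ²/(gh_f) = 1.853; L/(gh_f) = 19.53
Term 1 = ε^1.25·(…)^4.75 = 3.63×10^-4; Term 2 = ν·Q^9.4·(…)^5.2 = 1.24×10^-4
D = 0.66·(3.63×10^-4 + 1.24×10^-4)^0.04 = 0.4865 m = 486 mm
Check: V = 1.66 m/s, Re = 5.23×10^5, f = 0.01671, h_f = 8.56 m ≈ 9.29 m ✓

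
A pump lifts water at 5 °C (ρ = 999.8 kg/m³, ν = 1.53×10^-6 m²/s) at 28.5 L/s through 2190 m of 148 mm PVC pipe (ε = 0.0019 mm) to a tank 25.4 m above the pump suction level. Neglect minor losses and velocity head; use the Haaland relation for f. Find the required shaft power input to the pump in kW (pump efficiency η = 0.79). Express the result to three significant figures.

V = 4Q/(πD²) = 1.657 m/s; Re = 1.60×10^5; ε/D = 1.28×10^-5; f = 0.01626
h_f = f(L/D)V²/2g = 33.65 m
Total head H = z + h_f = 25.4 + 33.65 = 59.05 m
P_hyd = ρgQH = 999.8·9.81·0.0285·59.05 = 16.51 kW
P_shaft = P_hyd/η = 16.51/0.79 = 20.89 kW

P_shaft ≈ 20.9 kW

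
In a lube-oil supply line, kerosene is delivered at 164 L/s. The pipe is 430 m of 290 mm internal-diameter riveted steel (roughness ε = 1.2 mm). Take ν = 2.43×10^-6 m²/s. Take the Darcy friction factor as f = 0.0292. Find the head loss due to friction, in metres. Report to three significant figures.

V = 4Q/(πD²) = 4·0.164/(π·0.290²) = 2.483 m/s
h_f = f(L/D)V²/(2g) = 0.02920·(430/0.290)·2.483²/(2·9.81) = 13.60 m

h_f ≈ 13.6 m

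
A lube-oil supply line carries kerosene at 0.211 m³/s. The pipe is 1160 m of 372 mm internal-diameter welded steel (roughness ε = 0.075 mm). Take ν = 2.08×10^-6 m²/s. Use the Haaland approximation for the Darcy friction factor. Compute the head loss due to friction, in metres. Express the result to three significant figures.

h_f ≈ 9.48 m

V = 4Q/(πD²) = 4·0.211/(π·0.372²) = 1.941 m/s
Re = VD/ν = 1.941·0.372/2.08×10^-6 = 3.47×10^5 → turbulent
ε/D = 0.075/372 = 2.02×10^-4
Haaland: f = 0.01583
h_f = f(L/D)V²/(2g) = 0.01583·(1160/0.372)·1.941²/(2·9.81) = 9.481 m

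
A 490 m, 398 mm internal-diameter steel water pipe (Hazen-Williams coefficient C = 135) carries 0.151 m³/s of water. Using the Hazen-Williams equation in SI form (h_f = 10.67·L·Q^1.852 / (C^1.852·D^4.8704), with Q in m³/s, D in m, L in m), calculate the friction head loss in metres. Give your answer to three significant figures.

h_f = 10.67·490·0.151^1.852 / (135^1.852·0.398^4.8704) = 1.589 m

h_f ≈ 1.59 m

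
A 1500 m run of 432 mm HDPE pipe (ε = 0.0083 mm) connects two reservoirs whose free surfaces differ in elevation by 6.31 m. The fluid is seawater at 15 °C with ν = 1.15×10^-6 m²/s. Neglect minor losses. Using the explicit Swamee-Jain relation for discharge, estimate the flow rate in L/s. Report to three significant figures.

Swamee-Jain (Type II): Q = -0.965·√(gD⁵h_f/L)·ln[ε/(3.7D) + √(3.17ν²L/(gD³h_f))]
√(gD⁵h_f/L) = √(9.81·0.432⁵·6.31/1500) = 0.02492
ε/(3.7D) = 5.19×10^-6; √(3.17ν²L/(gD³h_f)) = 3.55×10^-5
Q = -0.965·0.02492·ln(4.069×10^-5) = 0.2431 m³/s
Check: V = 1.66 m/s, Re = 6.23×10^5, f = 0.01294, h_f = 6.30 m ≈ 6.31 m ✓

Q ≈ 243 L/s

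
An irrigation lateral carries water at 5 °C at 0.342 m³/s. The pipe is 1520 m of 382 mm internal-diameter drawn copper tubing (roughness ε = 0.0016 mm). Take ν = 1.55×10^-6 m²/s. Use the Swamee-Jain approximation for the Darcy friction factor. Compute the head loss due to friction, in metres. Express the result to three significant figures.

V = 4Q/(πD²) = 4·0.342/(π·0.382²) = 2.984 m/s
Re = VD/ν = 2.984·0.382/1.55×10^-6 = 7.35×10^5 → turbulent
ε/D = 0.0016/382 = 4.19×10^-6
Swamee-Jain: f = 0.01232
h_f = f(L/D)V²/(2g) = 0.01232·(1520/0.382)·2.984²/(2·9.81) = 22.25 m

h_f ≈ 22.2 m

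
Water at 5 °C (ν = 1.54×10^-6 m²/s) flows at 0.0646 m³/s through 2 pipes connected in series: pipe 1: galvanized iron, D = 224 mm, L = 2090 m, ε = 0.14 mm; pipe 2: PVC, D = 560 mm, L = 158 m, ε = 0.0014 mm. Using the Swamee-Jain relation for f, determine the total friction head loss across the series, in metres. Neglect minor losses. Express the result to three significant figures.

Pipe 1: V = 1.639 m/s, Re = 2.38×10^5, ε/D = 6.25×10^-4, f = 0.01930, h_1 = f(L/D)V²/2g = 24.67 m
Pipe 2: V = 0.2623 m/s, Re = 9.54×10^4, ε/D = 2.50×10^-6, f = 0.01806, h_2 = f(L/D)V²/2g = 0.01786 m
Series → Q common, losses add: H = Σh = 24.69 m

H ≈ 24.7 m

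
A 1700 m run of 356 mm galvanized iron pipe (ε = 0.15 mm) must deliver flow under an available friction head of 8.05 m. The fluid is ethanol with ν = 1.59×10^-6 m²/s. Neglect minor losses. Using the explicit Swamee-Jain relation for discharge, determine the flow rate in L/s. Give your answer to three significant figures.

Q ≈ 136 L/s

Swamee-Jain (Type II): Q = -0.965·√(gD⁵h_f/L)·ln[ε/(3.7D) + √(3.17ν²L/(gD³h_f))]
√(gD⁵h_f/L) = √(9.81·0.356⁵·8.05/1700) = 0.01630
ε/(3.7D) = 1.14×10^-4; √(3.17ν²L/(gD³h_f)) = 6.18×10^-5
Q = -0.965·0.01630·ln(1.757×10^-4) = 0.1360 m³/s
Check: V = 1.37 m/s, Re = 3.06×10^5, f = 0.01783, h_f = 8.10 m ≈ 8.05 m ✓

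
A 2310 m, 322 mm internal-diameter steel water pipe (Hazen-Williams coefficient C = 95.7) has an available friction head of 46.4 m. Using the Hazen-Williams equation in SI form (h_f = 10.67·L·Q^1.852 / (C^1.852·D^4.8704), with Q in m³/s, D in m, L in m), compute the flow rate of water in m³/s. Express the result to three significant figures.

Q ≈ 0.164 m³/s

Rearranging: Q = [h_f·C^1.852·D^4.8704 / (10.67·L)]^(1/1.852)
Q = [46.4·95.7^1.852·0.322^4.8704 / (10.67·2310)]^0.540 = 0.1641 m³/s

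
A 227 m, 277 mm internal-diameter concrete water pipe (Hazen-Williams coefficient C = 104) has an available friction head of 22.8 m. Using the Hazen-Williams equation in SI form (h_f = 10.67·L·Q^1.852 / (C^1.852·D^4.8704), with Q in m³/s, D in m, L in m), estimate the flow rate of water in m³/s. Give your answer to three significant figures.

Rearranging: Q = [h_f·C^1.852·D^4.8704 / (10.67·L)]^(1/1.852)
Q = [22.8·104^1.852·0.277^4.8704 / (10.67·227)]^0.540 = 0.2863 m³/s

Q ≈ 0.286 m³/s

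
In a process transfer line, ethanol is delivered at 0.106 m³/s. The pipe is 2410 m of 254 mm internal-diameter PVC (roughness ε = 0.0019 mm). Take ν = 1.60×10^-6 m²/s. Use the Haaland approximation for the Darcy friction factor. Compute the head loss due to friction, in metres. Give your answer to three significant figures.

h_f ≈ 29.9 m

V = 4Q/(πD²) = 4·0.106/(π·0.254²) = 2.092 m/s
Re = VD/ν = 2.092·0.254/1.60×10^-6 = 3.32×10^5 → turbulent
ε/D = 0.0019/254 = 7.48×10^-6
Haaland: f = 0.01414
h_f = f(L/D)V²/(2g) = 0.01414·(2410/0.254)·2.092²/(2·9.81) = 29.92 m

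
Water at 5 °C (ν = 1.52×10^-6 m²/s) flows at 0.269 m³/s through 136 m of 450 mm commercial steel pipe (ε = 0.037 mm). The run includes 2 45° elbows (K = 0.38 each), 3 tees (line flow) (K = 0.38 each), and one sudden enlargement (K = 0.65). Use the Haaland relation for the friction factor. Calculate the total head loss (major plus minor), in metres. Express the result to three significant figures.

H_L ≈ 0.991 m

V = 4Q/(πD²) = 1.691 m/s; V²/2g = 0.1458 m
Re = 5.01×10^5, ε/D = 8.22×10^-5 → f = 0.01406 (Haaland)
Major: h_f = f(L/D)·V²/2g = 0.01406·302.2·0.1458 = 0.6194 m
Minor: ΣK = 2.55; h_m = ΣK·V²/2g = 0.3718 m
Total H_L = 0.6194 + 0.3718 = 0.9912 m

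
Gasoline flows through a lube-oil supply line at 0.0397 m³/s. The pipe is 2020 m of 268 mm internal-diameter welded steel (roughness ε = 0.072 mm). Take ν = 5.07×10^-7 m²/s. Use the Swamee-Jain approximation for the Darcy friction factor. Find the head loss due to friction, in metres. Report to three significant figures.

V = 4Q/(πD²) = 4·0.0397/(π·0.268²) = 0.7038 m/s
Re = VD/ν = 0.7038·0.268/5.07×10^-7 = 3.72×10^5 → turbulent
ε/D = 0.072/268 = 2.69×10^-4
Swamee-Jain: f = 0.01650
h_f = f(L/D)V²/(2g) = 0.01650·(2020/0.268)·0.7038²/(2·9.81) = 3.140 m

h_f ≈ 3.14 m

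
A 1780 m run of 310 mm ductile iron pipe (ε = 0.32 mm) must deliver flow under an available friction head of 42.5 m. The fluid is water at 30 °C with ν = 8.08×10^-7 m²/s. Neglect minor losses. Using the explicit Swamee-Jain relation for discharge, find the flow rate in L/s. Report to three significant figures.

Q ≈ 203 L/s

Swamee-Jain (Type II): Q = -0.965·√(gD⁵h_f/L)·ln[ε/(3.7D) + √(3.17ν²L/(gD³h_f))]
√(gD⁵h_f/L) = √(9.81·0.310⁵·42.5/1780) = 0.02590
ε/(3.7D) = 2.79×10^-4; √(3.17ν²L/(gD³h_f)) = 1.72×10^-5
Q = -0.965·0.02590·ln(2.962×10^-4) = 0.2030 m³/s
Check: V = 2.69 m/s, Re = 1.03×10^6, f = 0.02016, h_f = 42.7 m ≈ 42.5 m ✓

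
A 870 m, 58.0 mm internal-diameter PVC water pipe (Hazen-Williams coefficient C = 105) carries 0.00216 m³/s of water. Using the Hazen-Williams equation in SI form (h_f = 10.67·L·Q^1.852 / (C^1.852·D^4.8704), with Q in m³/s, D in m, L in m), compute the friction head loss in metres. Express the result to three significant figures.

h_f ≈ 20.4 m

h_f = 10.67·870·0.00216^1.852 / (105^1.852·0.0580^4.8704) = 20.44 m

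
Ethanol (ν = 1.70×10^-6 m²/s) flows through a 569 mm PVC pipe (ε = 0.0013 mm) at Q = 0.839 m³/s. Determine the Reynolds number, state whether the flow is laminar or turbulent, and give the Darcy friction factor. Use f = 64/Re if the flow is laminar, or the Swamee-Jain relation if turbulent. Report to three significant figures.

V = 4Q/(πD²) = 3.299 m/s
Re = VD/ν = 3.299·0.569/1.70×10^-6 = 1.10×10^6
Re > 4000 → turbulent; ε/D = 2.28×10^-6
Swamee-Jain: f = 0.01148

Re ≈ 1.10×10^6; turbulent; f ≈ 0.0115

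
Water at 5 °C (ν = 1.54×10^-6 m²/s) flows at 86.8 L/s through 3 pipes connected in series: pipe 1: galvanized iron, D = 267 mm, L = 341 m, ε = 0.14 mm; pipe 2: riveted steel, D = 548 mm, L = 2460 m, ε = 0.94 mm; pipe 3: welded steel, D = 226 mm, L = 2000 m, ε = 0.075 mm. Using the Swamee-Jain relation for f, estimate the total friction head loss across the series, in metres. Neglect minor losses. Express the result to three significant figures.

H ≈ 40.0 m

Pipe 1: V = 1.550 m/s, Re = 2.69×10^5, ε/D = 5.24×10^-4, f = 0.01861, h_1 = f(L/D)V²/2g = 2.912 m
Pipe 2: V = 0.3680 m/s, Re = 1.31×10^5, ε/D = 0.00172, f = 0.02415, h_2 = f(L/D)V²/2g = 0.7483 m
Pipe 3: V = 2.164 m/s, Re = 3.18×10^5, ε/D = 3.32×10^-4, f = 0.01720, h_3 = f(L/D)V²/2g = 36.31 m
Series → Q common, losses add: H = Σh = 39.97 m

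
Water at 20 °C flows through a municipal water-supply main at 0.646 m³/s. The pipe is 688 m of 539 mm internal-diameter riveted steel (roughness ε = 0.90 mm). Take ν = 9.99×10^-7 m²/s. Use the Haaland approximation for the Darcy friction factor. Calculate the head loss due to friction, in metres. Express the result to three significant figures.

h_f ≈ 11.7 m

V = 4Q/(πD²) = 4·0.646/(π·0.539²) = 2.831 m/s
Re = VD/ν = 2.831·0.539/9.99×10^-7 = 1.53×10^6 → turbulent
ε/D = 0.90/539 = 0.00167
Haaland: f = 0.02250
h_f = f(L/D)V²/(2g) = 0.02250·(688/0.539)·2.831²/(2·9.81) = 11.73 m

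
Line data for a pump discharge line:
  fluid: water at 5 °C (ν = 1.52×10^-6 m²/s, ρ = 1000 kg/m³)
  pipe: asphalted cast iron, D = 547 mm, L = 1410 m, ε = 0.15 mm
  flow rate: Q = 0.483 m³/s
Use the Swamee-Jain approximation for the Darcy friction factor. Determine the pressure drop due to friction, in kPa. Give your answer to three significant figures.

V = 4Q/(πD²) = 4·0.483/(π·0.547²) = 2.055 m/s
Re = VD/ν = 2.055·0.547/1.52×10^-6 = 7.40×10^5 → turbulent
ε/D = 0.15/547 = 2.74×10^-4
Swamee-Jain: f = 0.01576
h_f = f(L/D)V²/(2g) = 0.01576·(1410/0.547)·2.055²/(2·9.81) = 8.748 m
Δp = ρg·h_f = 1000·9.81·8.748 = 85.82 kPa

Δp ≈ 85.8 kPa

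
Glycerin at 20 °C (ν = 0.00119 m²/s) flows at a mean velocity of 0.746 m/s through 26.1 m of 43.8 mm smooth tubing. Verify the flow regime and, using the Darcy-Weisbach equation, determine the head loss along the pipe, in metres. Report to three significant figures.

h_f ≈ 39.4 m

Re = VD/ν = 0.746·0.04380/0.00119 = 27.5 → laminar (Re < 2300)
f = 64/Re = 2.331
h_f = f(L/D)V²/(2g) = 2.331·(26.1/0.04380)·0.746²/(2·9.81) = 39.40 m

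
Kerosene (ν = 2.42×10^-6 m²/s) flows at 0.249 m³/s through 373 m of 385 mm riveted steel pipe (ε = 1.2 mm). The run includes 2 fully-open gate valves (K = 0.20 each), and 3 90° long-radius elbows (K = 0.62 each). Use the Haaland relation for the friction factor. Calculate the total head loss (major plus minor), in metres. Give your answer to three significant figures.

V = 4Q/(πD²) = 2.139 m/s; V²/2g = 0.2332 m
Re = 3.40×10^5, ε/D = 0.00312 → f = 0.02685 (Haaland)
Major: h_f = f(L/D)·V²/2g = 0.02685·968.8·0.2332 = 6.065 m
Minor: ΣK = 2.26; h_m = ΣK·V²/2g = 0.5270 m
Total H_L = 6.065 + 0.5270 = 6.592 m

H_L ≈ 6.59 m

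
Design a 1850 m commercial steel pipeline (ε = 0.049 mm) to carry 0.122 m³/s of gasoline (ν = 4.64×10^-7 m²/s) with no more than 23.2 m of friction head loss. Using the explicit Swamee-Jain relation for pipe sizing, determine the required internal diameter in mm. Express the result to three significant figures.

Swamee-Jain (Type III): D = 0.66·[ε^1.25·(LQ²/(gh_f))^4.75 + ν·Q^9.4·(L/(gh_f))^5.2]^0.04
LQ²/(gh_f) = 0.1210; L/(gh_f) = 8.129
Term 1 = ε^1.25·(…)^4.75 = 1.80×10^-10; Term 2 = ν·Q^9.4·(…)^5.2 = 6.46×10^-11
D = 0.66·(1.80×10^-10 + 6.46×10^-11)^0.04 = 0.2723 m = 272 mm
Check: V = 2.09 m/s, Re = 1.23×10^6, f = 0.01438, h_f = 21.8 m ≈ 23.2 m ✓

D ≈ 272 mm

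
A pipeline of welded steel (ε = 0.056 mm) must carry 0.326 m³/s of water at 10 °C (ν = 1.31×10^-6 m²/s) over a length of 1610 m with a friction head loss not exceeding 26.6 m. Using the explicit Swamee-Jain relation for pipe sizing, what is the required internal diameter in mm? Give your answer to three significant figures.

D ≈ 381 mm

Swamee-Jain (Type III): D = 0.66·[ε^1.25·(LQ²/(gh_f))^4.75 + ν·Q^9.4·(L/(gh_f))^5.2]^0.04
LQ²/(gh_f) = 0.6557; L/(gh_f) = 6.170
Term 1 = ε^1.25·(…)^4.75 = 6.53×10^-7; Term 2 = ν·Q^9.4·(…)^5.2 = 4.48×10^-7
D = 0.66·(6.53×10^-7 + 4.48×10^-7)^0.04 = 0.3812 m = 381 mm
Check: V = 2.86 m/s, Re = 8.31×10^5, f = 0.01434, h_f = 25.2 m ≈ 26.6 m ✓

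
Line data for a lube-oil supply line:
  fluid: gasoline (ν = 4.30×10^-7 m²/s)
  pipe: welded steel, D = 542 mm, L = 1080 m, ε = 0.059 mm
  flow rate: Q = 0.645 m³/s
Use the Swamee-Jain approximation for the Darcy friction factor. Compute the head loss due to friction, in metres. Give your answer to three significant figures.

h_f ≈ 10.1 m

V = 4Q/(πD²) = 4·0.645/(π·0.542²) = 2.796 m/s
Re = VD/ν = 2.796·0.542/4.30×10^-7 = 3.52×10^6 → turbulent
ε/D = 0.059/542 = 1.09×10^-4
Swamee-Jain: f = 0.01271
h_f = f(L/D)V²/(2g) = 0.01271·(1080/0.542)·2.796²/(2·9.81) = 10.09 m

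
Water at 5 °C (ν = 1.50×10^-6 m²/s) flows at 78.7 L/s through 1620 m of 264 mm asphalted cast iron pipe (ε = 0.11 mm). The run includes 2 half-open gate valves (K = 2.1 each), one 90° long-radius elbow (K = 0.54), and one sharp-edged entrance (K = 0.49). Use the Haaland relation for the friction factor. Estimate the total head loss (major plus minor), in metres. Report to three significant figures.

V = 4Q/(πD²) = 1.438 m/s; V²/2g = 0.1054 m
Re = 2.53×10^5, ε/D = 4.17×10^-4 → f = 0.01781 (Haaland)
Major: h_f = f(L/D)·V²/2g = 0.01781·6136·0.1054 = 11.51 m
Minor: ΣK = 5.23; h_m = ΣK·V²/2g = 0.5510 m
Total H_L = 11.51 + 0.5510 = 12.06 m

H_L ≈ 12.1 m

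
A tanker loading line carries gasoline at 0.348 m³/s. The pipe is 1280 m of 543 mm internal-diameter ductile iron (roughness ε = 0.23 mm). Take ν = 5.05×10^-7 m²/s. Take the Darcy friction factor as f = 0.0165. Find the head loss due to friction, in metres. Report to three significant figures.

h_f ≈ 4.48 m

V = 4Q/(πD²) = 4·0.348/(π·0.543²) = 1.503 m/s
h_f = f(L/D)V²/(2g) = 0.01650·(1280/0.543)·1.503²/(2·9.81) = 4.477 m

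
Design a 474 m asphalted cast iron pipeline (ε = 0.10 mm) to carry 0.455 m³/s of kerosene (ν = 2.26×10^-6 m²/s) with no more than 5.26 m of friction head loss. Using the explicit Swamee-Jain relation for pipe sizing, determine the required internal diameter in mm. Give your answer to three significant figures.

Swamee-Jain (Type III): D = 0.66·[ε^1.25·(LQ²/(gh_f))^4.75 + ν·Q^9.4·(L/(gh_f))^5.2]^0.04
LQ²/(gh_f) = 1.902; L/(gh_f) = 9.186
Term 1 = ε^1.25·(…)^4.75 = 2.12×10^-4; Term 2 = ν·Q^9.4·(…)^5.2 = 1.40×10^-4
D = 0.66·(2.12×10^-4 + 1.40×10^-4)^0.04 = 0.4802 m = 480 mm
Check: V = 2.51 m/s, Re = 5.34×10^5, f = 0.01550, h_f = 4.92 m ≈ 5.26 m ✓

D ≈ 480 mm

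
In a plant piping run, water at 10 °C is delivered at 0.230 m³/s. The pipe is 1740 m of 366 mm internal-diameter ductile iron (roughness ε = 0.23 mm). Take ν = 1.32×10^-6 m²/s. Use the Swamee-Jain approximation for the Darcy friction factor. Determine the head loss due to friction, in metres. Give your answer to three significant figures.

V = 4Q/(πD²) = 4·0.230/(π·0.366²) = 2.186 m/s
Re = VD/ν = 2.186·0.366/1.32×10^-6 = 6.06×10^5 → turbulent
ε/D = 0.23/366 = 6.28×10^-4
Swamee-Jain: f = 0.01839
h_f = f(L/D)V²/(2g) = 0.01839·(1740/0.366)·2.186²/(2·9.81) = 21.30 m

h_f ≈ 21.3 m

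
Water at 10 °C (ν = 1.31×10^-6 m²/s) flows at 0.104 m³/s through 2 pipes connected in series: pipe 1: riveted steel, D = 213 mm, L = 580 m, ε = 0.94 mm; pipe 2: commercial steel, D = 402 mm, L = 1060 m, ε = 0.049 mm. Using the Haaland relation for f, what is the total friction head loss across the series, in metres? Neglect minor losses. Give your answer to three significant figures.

H ≈ 36.3 m

Pipe 1: V = 2.919 m/s, Re = 4.75×10^5, ε/D = 0.00441, f = 0.02951, h_1 = f(L/D)V²/2g = 34.89 m
Pipe 2: V = 0.8194 m/s, Re = 2.51×10^5, ε/D = 1.22×10^-4, f = 0.01580, h_2 = f(L/D)V²/2g = 1.426 m
Series → Q common, losses add: H = Σh = 36.31 m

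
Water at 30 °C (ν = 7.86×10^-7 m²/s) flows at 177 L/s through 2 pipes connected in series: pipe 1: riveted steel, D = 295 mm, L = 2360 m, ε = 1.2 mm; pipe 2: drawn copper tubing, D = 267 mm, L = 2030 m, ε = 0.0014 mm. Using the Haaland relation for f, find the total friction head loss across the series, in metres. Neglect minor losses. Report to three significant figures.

H ≈ 123 m

Pipe 1: V = 2.590 m/s, Re = 9.72×10^5, ε/D = 0.00407, f = 0.02872, h_1 = f(L/D)V²/2g = 78.52 m
Pipe 2: V = 3.161 m/s, Re = 1.07×10^6, ε/D = 5.24×10^-6, f = 0.01154, h_2 = f(L/D)V²/2g = 44.70 m
Series → Q common, losses add: H = Σh = 123.2 m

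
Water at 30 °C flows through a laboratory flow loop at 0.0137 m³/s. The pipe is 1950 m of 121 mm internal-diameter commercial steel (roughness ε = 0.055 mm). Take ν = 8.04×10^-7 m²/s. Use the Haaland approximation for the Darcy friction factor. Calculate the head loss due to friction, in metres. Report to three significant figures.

V = 4Q/(πD²) = 4·0.0137/(π·0.121²) = 1.191 m/s
Re = VD/ν = 1.191·0.121/8.04×10^-7 = 1.79×10^5 → turbulent
ε/D = 0.055/121 = 4.55×10^-4
Haaland: f = 0.01859
h_f = f(L/D)V²/(2g) = 0.01859·(1950/0.121)·1.191²/(2·9.81) = 21.67 m

h_f ≈ 21.7 m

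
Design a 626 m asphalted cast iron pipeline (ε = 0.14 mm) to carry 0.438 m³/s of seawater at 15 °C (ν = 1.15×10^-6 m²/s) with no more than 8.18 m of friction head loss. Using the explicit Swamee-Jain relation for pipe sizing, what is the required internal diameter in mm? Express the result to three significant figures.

D ≈ 461 mm

Swamee-Jain (Type III): D = 0.66·[ε^1.25·(LQ²/(gh_f))^4.75 + ν·Q^9.4·(L/(gh_f))^5.2]^0.04
LQ²/(gh_f) = 1.497; L/(gh_f) = 7.801
Term 1 = ε^1.25·(…)^4.75 = 1.03×10^-4; Term 2 = ν·Q^9.4·(…)^5.2 = 2.14×10^-5
D = 0.66·(1.03×10^-4 + 2.14×10^-5)^0.04 = 0.4607 m = 461 mm
Check: V = 2.63 m/s, Re = 1.05×10^6, f = 0.01576, h_f = 7.54 m ≈ 8.18 m ✓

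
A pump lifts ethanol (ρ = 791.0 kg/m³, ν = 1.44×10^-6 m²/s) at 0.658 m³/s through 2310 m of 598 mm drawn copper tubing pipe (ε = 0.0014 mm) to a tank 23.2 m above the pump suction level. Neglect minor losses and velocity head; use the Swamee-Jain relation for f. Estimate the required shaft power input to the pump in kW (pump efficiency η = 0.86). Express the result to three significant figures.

V = 4Q/(πD²) = 2.343 m/s; Re = 9.73×10^5; ε/D = 2.34×10^-6; f = 0.01172
h_f = f(L/D)V²/2g = 12.66 m
Total head H = z + h_f = 23.2 + 12.66 = 35.86 m
P_hyd = ρgQH = 791.0·9.81·0.658·35.86 = 183.1 kW
P_shaft = P_hyd/η = 183.1/0.86 = 212.9 kW

P_shaft ≈ 213 kW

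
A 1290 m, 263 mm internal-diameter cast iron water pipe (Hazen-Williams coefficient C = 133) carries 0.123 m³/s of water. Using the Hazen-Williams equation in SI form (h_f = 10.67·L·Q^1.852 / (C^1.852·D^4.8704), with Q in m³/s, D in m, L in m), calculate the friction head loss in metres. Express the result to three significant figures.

h_f = 10.67·1290·0.123^1.852 / (133^1.852·0.263^4.8704) = 22.13 m

h_f ≈ 22.1 m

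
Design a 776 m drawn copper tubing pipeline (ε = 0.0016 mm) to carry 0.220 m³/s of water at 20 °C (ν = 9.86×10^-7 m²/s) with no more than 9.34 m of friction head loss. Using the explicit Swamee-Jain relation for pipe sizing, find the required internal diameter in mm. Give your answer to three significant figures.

Swamee-Jain (Type III): D = 0.66·[ε^1.25·(LQ²/(gh_f))^4.75 + ν·Q^9.4·(L/(gh_f))^5.2]^0.04
LQ²/(gh_f) = 0.4099; L/(gh_f) = 8.469
Term 1 = ε^1.25·(…)^4.75 = 8.23×10^-10; Term 2 = ν·Q^9.4·(…)^5.2 = 4.34×10^-8
D = 0.66·(8.23×10^-10 + 4.34×10^-8)^0.04 = 0.3352 m = 335 mm
Check: V = 2.49 m/s, Re = 8.47×10^5, f = 0.01205, h_f = 8.83 m ≈ 9.34 m ✓

D ≈ 335 mm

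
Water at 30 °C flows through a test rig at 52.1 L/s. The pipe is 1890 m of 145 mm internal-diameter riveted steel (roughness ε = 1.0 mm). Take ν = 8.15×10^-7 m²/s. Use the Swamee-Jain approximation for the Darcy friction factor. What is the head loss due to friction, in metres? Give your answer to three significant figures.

V = 4Q/(πD²) = 4·0.0521/(π·0.145²) = 3.155 m/s
Re = VD/ν = 3.155·0.145/8.15×10^-7 = 5.61×10^5 → turbulent
ε/D = 1.0/145 = 0.00690
Swamee-Jain: f = 0.03377
h_f = f(L/D)V²/(2g) = 0.03377·(1890/0.145)·3.155²/(2·9.81) = 223.4 m

h_f ≈ 223 m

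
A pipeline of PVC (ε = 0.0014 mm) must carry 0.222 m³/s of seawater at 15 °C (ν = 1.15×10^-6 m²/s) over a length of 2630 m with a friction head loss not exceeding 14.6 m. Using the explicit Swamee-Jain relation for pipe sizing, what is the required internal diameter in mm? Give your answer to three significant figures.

D ≈ 397 mm

Swamee-Jain (Type III): D = 0.66·[ε^1.25·(LQ²/(gh_f))^4.75 + ν·Q^9.4·(L/(gh_f))^5.2]^0.04
LQ²/(gh_f) = 0.9050; L/(gh_f) = 18.36
Term 1 = ε^1.25·(…)^4.75 = 3.00×10^-8; Term 2 = ν·Q^9.4·(…)^5.2 = 3.08×10^-6
D = 0.66·(3.00×10^-8 + 3.08×10^-6)^0.04 = 0.3974 m = 397 mm
Check: V = 1.79 m/s, Re = 6.18×10^5, f = 0.01267, h_f = 13.7 m ≈ 14.6 m ✓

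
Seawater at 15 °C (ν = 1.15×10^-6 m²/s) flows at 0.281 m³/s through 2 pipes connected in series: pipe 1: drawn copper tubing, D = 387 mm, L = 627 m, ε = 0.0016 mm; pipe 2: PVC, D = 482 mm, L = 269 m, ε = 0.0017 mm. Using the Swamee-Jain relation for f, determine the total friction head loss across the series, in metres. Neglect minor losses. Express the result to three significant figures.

Pipe 1: V = 2.389 m/s, Re = 8.04×10^5, ε/D = 4.13×10^-6, f = 0.01214, h_1 = f(L/D)V²/2g = 5.719 m
Pipe 2: V = 1.540 m/s, Re = 6.45×10^5, ε/D = 3.53×10^-6, f = 0.01258, h_2 = f(L/D)V²/2g = 0.8486 m
Series → Q common, losses add: H = Σh = 6.568 m

H ≈ 6.57 m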